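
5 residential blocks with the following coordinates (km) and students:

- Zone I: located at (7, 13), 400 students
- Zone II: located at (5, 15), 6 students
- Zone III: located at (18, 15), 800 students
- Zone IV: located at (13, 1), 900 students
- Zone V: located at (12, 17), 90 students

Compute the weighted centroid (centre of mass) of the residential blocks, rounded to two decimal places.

(13.67, 8.98)

The minimiser of Σwᵢ‖p−pᵢ‖² is the weighted centroid p* = (Σwᵢpᵢ)/(Σwᵢ).
Σwᵢ = 2196.
Σwᵢxᵢ = 400·7 + 6·5 + 800·18 + 900·13 + 90·12 = 30010.
Σwᵢyᵢ = 400·13 + 6·15 + 800·15 + 900·1 + 90·17 = 19720.
x* = 30010/2196 = 13.67, y* = 19720/2196 = 8.98.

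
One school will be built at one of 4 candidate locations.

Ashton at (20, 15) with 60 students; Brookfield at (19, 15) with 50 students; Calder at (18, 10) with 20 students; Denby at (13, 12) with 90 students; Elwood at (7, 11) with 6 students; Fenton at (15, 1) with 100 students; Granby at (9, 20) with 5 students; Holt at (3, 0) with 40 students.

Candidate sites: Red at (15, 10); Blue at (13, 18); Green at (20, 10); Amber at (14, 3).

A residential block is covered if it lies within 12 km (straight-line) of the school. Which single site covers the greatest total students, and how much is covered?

Red, covering 331

Coverage radius r = 12 km; a point is covered iff (Δx)²+(Δy)² ≤ 12² = 144.
  Red (15, 10): covers {Ashton, Brookfield, Calder, Denby, Elwood, Fenton, Granby} → 331
  Blue (13, 18): covers {Ashton, Brookfield, Calder, Denby, Elwood, Granby} → 231
  Green (20, 10): covers {Ashton, Brookfield, Calder, Denby, Fenton} → 320
  Amber (14, 3): covers {Calder, Denby, Elwood, Fenton, Holt} → 256
Maximum coverage at Red: 331 students.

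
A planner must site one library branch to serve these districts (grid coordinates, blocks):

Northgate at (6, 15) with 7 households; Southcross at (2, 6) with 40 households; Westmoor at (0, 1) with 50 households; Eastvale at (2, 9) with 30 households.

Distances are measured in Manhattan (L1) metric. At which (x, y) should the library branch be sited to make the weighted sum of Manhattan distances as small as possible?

Manhattan distance separates: Σwᵢ(|x−xᵢ|+|y−yᵢ|) = Σwᵢ|x−xᵢ| + Σwᵢ|y−yᵢ|, so x and y are optimised independently as 1-D weighted medians.
Total weight W = 127; half = 63.5.
x-coordinate, sorted with cumulative weight:
  x=0 (Westmoor, w=50) cum 50
  x=2 (Southcross, w=40) cum 90  ← median
  x=2 (Eastvale, w=30) cum 120
  x=6 (Northgate, w=7) cum 127
⇒ x* = 2
y-coordinate, sorted with cumulative weight:
  y=1 (Westmoor, w=50) cum 50
  y=6 (Southcross, w=40) cum 90  ← median
  y=9 (Eastvale, w=30) cum 120
  y=15 (Northgate, w=7) cum 127
⇒ y* = 6

(2, 6)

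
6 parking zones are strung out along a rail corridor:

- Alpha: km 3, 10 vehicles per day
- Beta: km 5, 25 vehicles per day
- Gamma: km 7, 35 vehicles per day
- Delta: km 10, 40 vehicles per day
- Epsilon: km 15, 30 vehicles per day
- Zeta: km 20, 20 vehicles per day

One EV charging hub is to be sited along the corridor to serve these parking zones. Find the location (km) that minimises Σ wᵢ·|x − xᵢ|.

x = 10

For a sum of weighted absolute distances on a line, the optimum is the weighted median (not the mean). Total weight W = 160; half-weight = 80.
Sort by position and accumulate weight:
  km 3 (Alpha, w=10) → cum 10
  km 5 (Beta, w=25) → cum 35
  km 7 (Gamma, w=35) → cum 70
  km 10 (Delta, w=40) → cum 110  ≥ 80 → median here
  km 15 (Epsilon, w=30) → cum 140
  km 20 (Zeta, w=20) → cum 160
Optimal location: km 10.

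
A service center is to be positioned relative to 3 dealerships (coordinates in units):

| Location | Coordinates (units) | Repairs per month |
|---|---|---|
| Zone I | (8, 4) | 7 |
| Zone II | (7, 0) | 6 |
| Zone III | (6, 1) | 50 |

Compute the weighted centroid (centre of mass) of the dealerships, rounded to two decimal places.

The minimiser of Σwᵢ‖p−pᵢ‖² is the weighted centroid p* = (Σwᵢpᵢ)/(Σwᵢ).
Σwᵢ = 63.
Σwᵢxᵢ = 7·8 + 6·7 + 50·6 = 398.
Σwᵢyᵢ = 7·4 + 6·0 + 50·1 = 78.
x* = 398/63 = 6.32, y* = 78/63 = 1.24.

(6.32, 1.24)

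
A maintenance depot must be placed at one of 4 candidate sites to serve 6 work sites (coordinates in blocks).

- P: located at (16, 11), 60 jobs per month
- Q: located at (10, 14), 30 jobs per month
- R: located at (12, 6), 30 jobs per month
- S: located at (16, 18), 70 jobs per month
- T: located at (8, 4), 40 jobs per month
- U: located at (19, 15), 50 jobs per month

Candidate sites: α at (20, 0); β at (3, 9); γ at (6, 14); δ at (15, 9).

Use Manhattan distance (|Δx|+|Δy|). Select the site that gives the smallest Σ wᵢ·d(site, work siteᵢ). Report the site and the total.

δ, total 2340 blocks

Total weighted distance at each candidate:
  α (20, 0): total = 5020
  β (3, 9): total = 4660
  γ (6, 14): total = 3480
  δ (15, 9): total = 2340
Minimum is at δ with total 2340 blocks.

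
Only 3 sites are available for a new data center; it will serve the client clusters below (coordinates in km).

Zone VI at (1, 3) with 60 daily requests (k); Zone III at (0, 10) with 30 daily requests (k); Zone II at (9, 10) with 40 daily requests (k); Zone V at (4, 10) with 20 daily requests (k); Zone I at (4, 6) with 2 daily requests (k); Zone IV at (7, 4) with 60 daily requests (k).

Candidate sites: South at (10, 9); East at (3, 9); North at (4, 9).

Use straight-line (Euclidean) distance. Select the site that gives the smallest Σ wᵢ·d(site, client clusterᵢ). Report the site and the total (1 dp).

Total weighted distance at each candidate:
  South (10, 9): total = 1492.0
  East (3, 9): total = 1136.4
  North (4, 9): total = 1106.0
Minimum is at North with total 1106.0 km.

North, total 1106.0 km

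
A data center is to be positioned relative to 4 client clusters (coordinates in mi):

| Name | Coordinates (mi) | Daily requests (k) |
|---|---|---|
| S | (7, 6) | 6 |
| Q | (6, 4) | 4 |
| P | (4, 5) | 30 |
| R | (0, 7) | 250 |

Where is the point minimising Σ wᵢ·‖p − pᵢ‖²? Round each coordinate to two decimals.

The minimiser of Σwᵢ‖p−pᵢ‖² is the weighted centroid p* = (Σwᵢpᵢ)/(Σwᵢ).
Σwᵢ = 290.
Σwᵢxᵢ = 6·7 + 4·6 + 30·4 + 250·0 = 186.
Σwᵢyᵢ = 6·6 + 4·4 + 30·5 + 250·7 = 1952.
x* = 186/290 = 0.64, y* = 1952/290 = 6.73.

(0.64, 6.73)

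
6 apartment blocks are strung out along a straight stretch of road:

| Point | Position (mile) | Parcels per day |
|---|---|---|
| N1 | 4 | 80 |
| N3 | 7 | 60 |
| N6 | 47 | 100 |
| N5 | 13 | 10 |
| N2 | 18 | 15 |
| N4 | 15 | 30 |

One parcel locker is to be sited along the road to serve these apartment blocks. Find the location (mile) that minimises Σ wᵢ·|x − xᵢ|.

For a sum of weighted absolute distances on a line, the optimum is the weighted median (not the mean). Total weight W = 295; half-weight = 147.5.
Sort by position and accumulate weight:
  mile 4 (N1, w=80) → cum 80
  mile 7 (N3, w=60) → cum 140
  mile 13 (N5, w=10) → cum 150  ≥ 147.5 → median here
  mile 15 (N4, w=30) → cum 180
  mile 18 (N2, w=15) → cum 195
  mile 47 (N6, w=100) → cum 295
Optimal location: mile 13.

x = 13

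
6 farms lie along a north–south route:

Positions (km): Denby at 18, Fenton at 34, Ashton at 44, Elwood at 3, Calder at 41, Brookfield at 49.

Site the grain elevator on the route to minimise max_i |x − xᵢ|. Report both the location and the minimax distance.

The 1-center on a line is the midpoint of the two extreme points: leftmost at 3, rightmost at 49.
Optimal location = (3 + 49)/2 = 26; maximum distance = (49 − 3)/2 = 23.

location 26, max distance 23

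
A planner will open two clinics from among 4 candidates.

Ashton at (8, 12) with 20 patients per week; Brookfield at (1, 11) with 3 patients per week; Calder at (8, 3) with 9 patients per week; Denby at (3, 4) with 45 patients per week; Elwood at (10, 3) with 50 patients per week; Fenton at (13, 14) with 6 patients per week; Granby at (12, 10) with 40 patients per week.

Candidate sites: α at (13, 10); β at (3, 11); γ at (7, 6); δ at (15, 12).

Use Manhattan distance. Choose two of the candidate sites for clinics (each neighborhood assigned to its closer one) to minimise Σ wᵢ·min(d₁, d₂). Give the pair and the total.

Evaluate every pair (each demand assigned to the nearer of the two):
  {α, γ}: total = 843
  {γ, δ}: total = 1003
  {α, β}: total = 1113
  {β, γ}: total = 1170
  {β, δ}: total = 1482
  {α, δ}: total = 1571
Best pair: {α, γ} with total 843.

{α, γ}, total 843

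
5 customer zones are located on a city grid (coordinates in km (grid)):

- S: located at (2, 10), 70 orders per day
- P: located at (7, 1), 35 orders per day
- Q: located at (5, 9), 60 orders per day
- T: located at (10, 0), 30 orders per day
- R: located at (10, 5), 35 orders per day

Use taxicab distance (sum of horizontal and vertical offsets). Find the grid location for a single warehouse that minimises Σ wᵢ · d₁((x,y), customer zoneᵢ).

(5, 9)

Manhattan distance separates: Σwᵢ(|x−xᵢ|+|y−yᵢ|) = Σwᵢ|x−xᵢ| + Σwᵢ|y−yᵢ|, so x and y are optimised independently as 1-D weighted medians.
Total weight W = 230; half = 115.
x-coordinate, sorted with cumulative weight:
  x=2 (S, w=70) cum 70
  x=5 (Q, w=60) cum 130  ← median
  x=7 (P, w=35) cum 165
  x=10 (T, w=30) cum 195
  x=10 (R, w=35) cum 230
⇒ x* = 5
y-coordinate, sorted with cumulative weight:
  y=0 (T, w=30) cum 30
  y=1 (P, w=35) cum 65
  y=5 (R, w=35) cum 100
  y=9 (Q, w=60) cum 160  ← median
  y=10 (S, w=70) cum 230
⇒ y* = 9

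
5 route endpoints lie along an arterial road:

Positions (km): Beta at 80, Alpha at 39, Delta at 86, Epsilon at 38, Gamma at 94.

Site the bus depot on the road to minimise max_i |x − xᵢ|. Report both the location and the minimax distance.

location 66, max distance 28

The 1-center on a line is the midpoint of the two extreme points: leftmost at 38, rightmost at 94.
Optimal location = (38 + 94)/2 = 66; maximum distance = (94 − 38)/2 = 28.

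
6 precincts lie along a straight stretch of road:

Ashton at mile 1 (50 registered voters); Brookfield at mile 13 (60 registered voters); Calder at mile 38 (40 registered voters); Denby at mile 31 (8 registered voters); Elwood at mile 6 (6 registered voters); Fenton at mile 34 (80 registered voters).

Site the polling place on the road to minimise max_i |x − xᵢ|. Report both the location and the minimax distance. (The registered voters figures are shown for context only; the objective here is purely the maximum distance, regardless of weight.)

location 19.5, max distance 18.5

The 1-center on a line is the midpoint of the two extreme points: leftmost at 1, rightmost at 38.
Optimal location = (1 + 38)/2 = 19.5; maximum distance = (38 − 1)/2 = 18.5.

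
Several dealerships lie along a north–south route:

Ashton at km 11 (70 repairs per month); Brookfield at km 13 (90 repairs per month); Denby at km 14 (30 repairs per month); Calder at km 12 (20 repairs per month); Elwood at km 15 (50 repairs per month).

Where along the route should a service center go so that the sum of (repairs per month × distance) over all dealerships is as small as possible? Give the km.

x = 13

For a sum of weighted absolute distances on a line, the optimum is the weighted median (not the mean). Total weight W = 260; half-weight = 130.
Sort by position and accumulate weight:
  km 11 (Ashton, w=70) → cum 70
  km 12 (Calder, w=20) → cum 90
  km 13 (Brookfield, w=90) → cum 180  ≥ 130 → median here
  km 14 (Denby, w=30) → cum 210
  km 15 (Elwood, w=50) → cum 260
Optimal location: km 13.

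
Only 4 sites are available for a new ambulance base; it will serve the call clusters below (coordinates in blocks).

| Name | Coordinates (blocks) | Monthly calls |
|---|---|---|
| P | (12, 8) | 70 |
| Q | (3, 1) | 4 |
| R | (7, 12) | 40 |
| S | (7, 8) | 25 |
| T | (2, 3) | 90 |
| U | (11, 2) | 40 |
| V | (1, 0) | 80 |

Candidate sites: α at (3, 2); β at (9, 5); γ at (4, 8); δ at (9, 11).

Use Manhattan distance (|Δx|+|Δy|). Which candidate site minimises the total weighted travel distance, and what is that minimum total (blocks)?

Total weighted distance at each candidate:
  α (3, 2): total = 2684
  β (9, 5): total = 2995
  γ (4, 8): total = 2977
  δ (9, 11): total = 4039
Minimum is at α with total 2684 blocks.

α, total 2684 blocks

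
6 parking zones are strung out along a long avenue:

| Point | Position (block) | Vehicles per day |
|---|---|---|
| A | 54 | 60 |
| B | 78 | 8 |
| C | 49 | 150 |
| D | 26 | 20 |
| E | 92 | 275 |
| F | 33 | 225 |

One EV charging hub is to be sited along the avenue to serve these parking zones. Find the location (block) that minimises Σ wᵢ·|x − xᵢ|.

x = 49

For a sum of weighted absolute distances on a line, the optimum is the weighted median (not the mean). Total weight W = 738; half-weight = 369.
Sort by position and accumulate weight:
  block 26 (D, w=20) → cum 20
  block 33 (F, w=225) → cum 245
  block 49 (C, w=150) → cum 395  ≥ 369 → median here
  block 54 (A, w=60) → cum 455
  block 78 (B, w=8) → cum 463
  block 92 (E, w=275) → cum 738
Optimal location: block 49.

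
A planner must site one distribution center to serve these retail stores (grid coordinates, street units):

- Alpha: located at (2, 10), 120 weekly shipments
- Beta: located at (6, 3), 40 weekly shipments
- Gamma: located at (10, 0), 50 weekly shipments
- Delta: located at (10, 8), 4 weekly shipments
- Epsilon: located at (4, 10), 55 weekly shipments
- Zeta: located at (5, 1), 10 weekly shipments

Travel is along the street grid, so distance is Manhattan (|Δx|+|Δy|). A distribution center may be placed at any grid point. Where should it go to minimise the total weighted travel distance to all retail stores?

(4, 10)

Manhattan distance separates: Σwᵢ(|x−xᵢ|+|y−yᵢ|) = Σwᵢ|x−xᵢ| + Σwᵢ|y−yᵢ|, so x and y are optimised independently as 1-D weighted medians.
Total weight W = 279; half = 139.5.
x-coordinate, sorted with cumulative weight:
  x=2 (Alpha, w=120) cum 120
  x=4 (Epsilon, w=55) cum 175  ← median
  x=5 (Zeta, w=10) cum 185
  x=6 (Beta, w=40) cum 225
  x=10 (Gamma, w=50) cum 275
  x=10 (Delta, w=4) cum 279
⇒ x* = 4
y-coordinate, sorted with cumulative weight:
  y=0 (Gamma, w=50) cum 50
  y=1 (Zeta, w=10) cum 60
  y=3 (Beta, w=40) cum 100
  y=8 (Delta, w=4) cum 104
  y=10 (Alpha, w=120) cum 224  ← median
  y=10 (Epsilon, w=55) cum 279
⇒ y* = 10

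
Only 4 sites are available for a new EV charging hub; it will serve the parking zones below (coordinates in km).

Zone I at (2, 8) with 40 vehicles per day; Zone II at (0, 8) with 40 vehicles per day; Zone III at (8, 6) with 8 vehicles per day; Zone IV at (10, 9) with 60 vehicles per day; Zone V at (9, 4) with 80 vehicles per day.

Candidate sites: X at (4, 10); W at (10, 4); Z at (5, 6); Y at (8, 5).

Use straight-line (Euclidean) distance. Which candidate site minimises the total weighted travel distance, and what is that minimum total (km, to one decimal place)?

Y, total 999.6 km

Total weighted distance at each candidate:
  X (4, 10): total = 1327.1
  W (10, 4): total = 1191.2
  Z (5, 6): total = 1091.3
  Y (8, 5): total = 999.6
Minimum is at Y with total 999.6 km.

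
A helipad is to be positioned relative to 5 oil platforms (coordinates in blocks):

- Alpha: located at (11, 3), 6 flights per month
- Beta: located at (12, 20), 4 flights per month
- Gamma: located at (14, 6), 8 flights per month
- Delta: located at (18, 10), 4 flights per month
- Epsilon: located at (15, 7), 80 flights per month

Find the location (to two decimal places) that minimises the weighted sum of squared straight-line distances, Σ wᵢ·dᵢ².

(14.69, 7.31)

The minimiser of Σwᵢ‖p−pᵢ‖² is the weighted centroid p* = (Σwᵢpᵢ)/(Σwᵢ).
Σwᵢ = 102.
Σwᵢxᵢ = 6·11 + 4·12 + 8·14 + 4·18 + 80·15 = 1498.
Σwᵢyᵢ = 6·3 + 4·20 + 8·6 + 4·10 + 80·7 = 746.
x* = 1498/102 = 14.69, y* = 746/102 = 7.31.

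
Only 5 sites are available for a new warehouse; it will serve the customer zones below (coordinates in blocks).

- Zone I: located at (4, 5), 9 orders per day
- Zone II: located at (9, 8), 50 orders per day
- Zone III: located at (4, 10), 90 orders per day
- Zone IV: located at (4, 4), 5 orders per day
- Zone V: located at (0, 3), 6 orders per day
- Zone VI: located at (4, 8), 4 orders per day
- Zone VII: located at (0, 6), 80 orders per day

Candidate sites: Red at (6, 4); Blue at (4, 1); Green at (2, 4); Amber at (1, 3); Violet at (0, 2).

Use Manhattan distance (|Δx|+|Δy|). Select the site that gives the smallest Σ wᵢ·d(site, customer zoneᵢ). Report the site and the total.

Total weighted distance at each candidate:
  Red (6, 4): total = 1813
  Blue (4, 1): total = 2245
  Green (2, 4): total = 1669
  Amber (1, 3): total = 1973
  Violet (0, 2): total = 2289
Minimum is at Green with total 1669 blocks.

Green, total 1669 blocks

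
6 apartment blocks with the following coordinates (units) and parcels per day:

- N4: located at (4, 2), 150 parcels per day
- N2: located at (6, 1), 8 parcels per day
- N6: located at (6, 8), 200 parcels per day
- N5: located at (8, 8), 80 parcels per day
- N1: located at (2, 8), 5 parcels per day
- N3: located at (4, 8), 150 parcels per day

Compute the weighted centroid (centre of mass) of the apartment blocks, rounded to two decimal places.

(5.22, 6.39)

The minimiser of Σwᵢ‖p−pᵢ‖² is the weighted centroid p* = (Σwᵢpᵢ)/(Σwᵢ).
Σwᵢ = 593.
Σwᵢxᵢ = 150·4 + 8·6 + 200·6 + 80·8 + 5·2 + 150·4 = 3098.
Σwᵢyᵢ = 150·2 + 8·1 + 200·8 + 80·8 + 5·8 + 150·8 = 3788.
x* = 3098/593 = 5.22, y* = 3788/593 = 6.39.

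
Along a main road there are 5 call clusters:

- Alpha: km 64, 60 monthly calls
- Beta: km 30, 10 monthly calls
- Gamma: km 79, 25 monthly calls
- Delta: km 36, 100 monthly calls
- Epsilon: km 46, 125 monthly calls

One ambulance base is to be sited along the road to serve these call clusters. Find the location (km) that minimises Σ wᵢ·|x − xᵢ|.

x = 46

For a sum of weighted absolute distances on a line, the optimum is the weighted median (not the mean). Total weight W = 320; half-weight = 160.
Sort by position and accumulate weight:
  km 30 (Beta, w=10) → cum 10
  km 36 (Delta, w=100) → cum 110
  km 46 (Epsilon, w=125) → cum 235  ≥ 160 → median here
  km 64 (Alpha, w=60) → cum 295
  km 79 (Gamma, w=25) → cum 320
Optimal location: km 46.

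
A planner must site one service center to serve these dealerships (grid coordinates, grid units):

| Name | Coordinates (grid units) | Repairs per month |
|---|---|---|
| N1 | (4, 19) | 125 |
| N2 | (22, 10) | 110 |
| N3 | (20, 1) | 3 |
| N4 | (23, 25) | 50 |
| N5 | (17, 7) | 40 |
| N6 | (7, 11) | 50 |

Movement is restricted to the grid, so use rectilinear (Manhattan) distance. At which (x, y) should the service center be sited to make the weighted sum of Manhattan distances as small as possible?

(17, 11)

Manhattan distance separates: Σwᵢ(|x−xᵢ|+|y−yᵢ|) = Σwᵢ|x−xᵢ| + Σwᵢ|y−yᵢ|, so x and y are optimised independently as 1-D weighted medians.
Total weight W = 378; half = 189.
x-coordinate, sorted with cumulative weight:
  x=4 (N1, w=125) cum 125
  x=7 (N6, w=50) cum 175
  x=17 (N5, w=40) cum 215  ← median
  x=20 (N3, w=3) cum 218
  x=22 (N2, w=110) cum 328
  x=23 (N4, w=50) cum 378
⇒ x* = 17
y-coordinate, sorted with cumulative weight:
  y=1 (N3, w=3) cum 3
  y=7 (N5, w=40) cum 43
  y=10 (N2, w=110) cum 153
  y=11 (N6, w=50) cum 203  ← median
  y=19 (N1, w=125) cum 328
  y=25 (N4, w=50) cum 378
⇒ y* = 11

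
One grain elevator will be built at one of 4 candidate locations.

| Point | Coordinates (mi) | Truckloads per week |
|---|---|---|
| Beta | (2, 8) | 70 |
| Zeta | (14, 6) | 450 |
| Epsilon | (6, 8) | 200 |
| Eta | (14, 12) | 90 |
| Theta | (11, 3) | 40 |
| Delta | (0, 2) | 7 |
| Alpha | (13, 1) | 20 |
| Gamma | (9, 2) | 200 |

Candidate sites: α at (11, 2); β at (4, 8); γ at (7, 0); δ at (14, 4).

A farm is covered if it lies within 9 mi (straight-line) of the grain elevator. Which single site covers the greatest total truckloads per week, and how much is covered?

Coverage radius r = 9 mi; a point is covered iff (Δx)²+(Δy)² ≤ 9² = 81.
  α (11, 2): covers {Zeta, Epsilon, Theta, Alpha, Gamma} → 910
  β (4, 8): covers {Beta, Epsilon, Theta, Delta, Gamma} → 517
  γ (7, 0): covers {Epsilon, Theta, Delta, Alpha, Gamma} → 467
  δ (14, 4): covers {Zeta, Epsilon, Eta, Theta, Alpha, Gamma} → 1000
Maximum coverage at δ: 1000 truckloads per week.

δ, covering 1000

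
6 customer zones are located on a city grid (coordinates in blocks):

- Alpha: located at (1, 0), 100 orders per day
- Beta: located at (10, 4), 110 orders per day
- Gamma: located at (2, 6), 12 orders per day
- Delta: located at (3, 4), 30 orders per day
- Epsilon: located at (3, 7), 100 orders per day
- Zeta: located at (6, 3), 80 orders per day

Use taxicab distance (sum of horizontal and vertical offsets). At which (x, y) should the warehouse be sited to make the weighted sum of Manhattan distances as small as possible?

(3, 4)

Manhattan distance separates: Σwᵢ(|x−xᵢ|+|y−yᵢ|) = Σwᵢ|x−xᵢ| + Σwᵢ|y−yᵢ|, so x and y are optimised independently as 1-D weighted medians.
Total weight W = 432; half = 216.
x-coordinate, sorted with cumulative weight:
  x=1 (Alpha, w=100) cum 100
  x=2 (Gamma, w=12) cum 112
  x=3 (Delta, w=30) cum 142
  x=3 (Epsilon, w=100) cum 242  ← median
  x=6 (Zeta, w=80) cum 322
  x=10 (Beta, w=110) cum 432
⇒ x* = 3
y-coordinate, sorted with cumulative weight:
  y=0 (Alpha, w=100) cum 100
  y=3 (Zeta, w=80) cum 180
  y=4 (Beta, w=110) cum 290  ← median
  y=4 (Delta, w=30) cum 320
  y=6 (Gamma, w=12) cum 332
  y=7 (Epsilon, w=100) cum 432
⇒ y* = 4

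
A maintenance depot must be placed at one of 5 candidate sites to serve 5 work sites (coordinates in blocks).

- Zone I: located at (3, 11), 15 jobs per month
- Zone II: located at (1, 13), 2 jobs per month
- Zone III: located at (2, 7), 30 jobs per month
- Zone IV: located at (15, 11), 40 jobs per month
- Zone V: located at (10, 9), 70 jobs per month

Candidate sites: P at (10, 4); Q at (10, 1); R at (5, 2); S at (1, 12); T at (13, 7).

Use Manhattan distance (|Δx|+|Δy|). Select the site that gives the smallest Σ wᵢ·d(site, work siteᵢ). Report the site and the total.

Total weighted distance at each candidate:
  P (10, 4): total = 1406
  Q (10, 1): total = 1877
  R (5, 2): total = 2035
  S (1, 12): total = 1667
  T (13, 7): total = 1166
Minimum is at T with total 1166 blocks.

T, total 1166 blocks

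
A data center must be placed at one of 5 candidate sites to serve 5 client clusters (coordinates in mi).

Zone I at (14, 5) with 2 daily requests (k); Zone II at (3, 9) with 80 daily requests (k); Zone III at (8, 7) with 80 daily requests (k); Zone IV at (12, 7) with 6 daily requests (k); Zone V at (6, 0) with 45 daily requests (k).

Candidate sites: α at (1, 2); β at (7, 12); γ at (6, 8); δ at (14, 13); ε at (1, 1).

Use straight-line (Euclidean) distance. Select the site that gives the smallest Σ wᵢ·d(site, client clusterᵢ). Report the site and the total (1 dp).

Total weighted distance at each candidate:
  α (1, 2): total = 1612.1
  β (7, 12): total = 1412.0
  γ (6, 8): total = 845.5
  δ (14, 13): total = 2356.0
  ε (1, 1): total = 1729.1
Minimum is at γ with total 845.5 mi.

γ, total 845.5 mi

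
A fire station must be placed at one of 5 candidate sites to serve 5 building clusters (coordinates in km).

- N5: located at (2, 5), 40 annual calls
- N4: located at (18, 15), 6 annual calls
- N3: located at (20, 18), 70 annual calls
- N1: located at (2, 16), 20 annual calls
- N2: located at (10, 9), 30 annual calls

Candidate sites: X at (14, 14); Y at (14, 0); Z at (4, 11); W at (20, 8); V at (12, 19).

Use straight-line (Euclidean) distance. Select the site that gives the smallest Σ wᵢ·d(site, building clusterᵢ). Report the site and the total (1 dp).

Total weighted distance at each candidate:
  X (14, 14): total = 1564.9
  Y (14, 0): total = 2636.8
  Z (4, 11): total = 1860.3
  W (20, 8): total = 2169.1
  V (12, 19): total = 1810.6
Minimum is at X with total 1564.9 km.

X, total 1564.9 km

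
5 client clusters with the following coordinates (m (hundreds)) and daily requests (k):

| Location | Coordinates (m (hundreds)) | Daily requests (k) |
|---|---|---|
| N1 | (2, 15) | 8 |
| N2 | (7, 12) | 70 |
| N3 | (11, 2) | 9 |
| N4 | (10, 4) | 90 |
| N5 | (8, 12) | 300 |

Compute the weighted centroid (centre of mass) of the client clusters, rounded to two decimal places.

(8.19, 10.35)

The minimiser of Σwᵢ‖p−pᵢ‖² is the weighted centroid p* = (Σwᵢpᵢ)/(Σwᵢ).
Σwᵢ = 477.
Σwᵢxᵢ = 8·2 + 70·7 + 9·11 + 90·10 + 300·8 = 3905.
Σwᵢyᵢ = 8·15 + 70·12 + 9·2 + 90·4 + 300·12 = 4938.
x* = 3905/477 = 8.19, y* = 4938/477 = 10.35.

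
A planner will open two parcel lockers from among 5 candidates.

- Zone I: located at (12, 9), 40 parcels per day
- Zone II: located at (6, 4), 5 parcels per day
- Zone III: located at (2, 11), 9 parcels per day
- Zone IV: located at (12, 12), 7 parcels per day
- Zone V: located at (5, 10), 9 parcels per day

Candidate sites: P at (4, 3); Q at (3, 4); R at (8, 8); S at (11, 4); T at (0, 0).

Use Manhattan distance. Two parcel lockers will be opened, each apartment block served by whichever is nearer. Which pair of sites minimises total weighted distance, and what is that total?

{Q, R}, total 388

Evaluate every pair (each demand assigned to the nearer of the two):
  {Q, R}: total = 388
  {P, R}: total = 397
  {R, S}: total = 407
  {R, T}: total = 412
  {Q, S}: total = 462
  {P, S}: total = 480
  {S, T}: total = 553
  {P, Q}: total = 838
  {Q, T}: total = 838
  {P, T}: total = 856
Best pair: {Q, R} with total 388.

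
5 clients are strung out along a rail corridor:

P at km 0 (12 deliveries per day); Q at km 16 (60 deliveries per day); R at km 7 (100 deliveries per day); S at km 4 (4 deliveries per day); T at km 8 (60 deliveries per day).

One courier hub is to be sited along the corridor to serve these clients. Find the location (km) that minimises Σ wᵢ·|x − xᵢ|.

x = 8

For a sum of weighted absolute distances on a line, the optimum is the weighted median (not the mean). Total weight W = 236; half-weight = 118.
Sort by position and accumulate weight:
  km 0 (P, w=12) → cum 12
  km 4 (S, w=4) → cum 16
  km 7 (R, w=100) → cum 116
  km 8 (T, w=60) → cum 176  ≥ 118 → median here
  km 16 (Q, w=60) → cum 236
Optimal location: km 8.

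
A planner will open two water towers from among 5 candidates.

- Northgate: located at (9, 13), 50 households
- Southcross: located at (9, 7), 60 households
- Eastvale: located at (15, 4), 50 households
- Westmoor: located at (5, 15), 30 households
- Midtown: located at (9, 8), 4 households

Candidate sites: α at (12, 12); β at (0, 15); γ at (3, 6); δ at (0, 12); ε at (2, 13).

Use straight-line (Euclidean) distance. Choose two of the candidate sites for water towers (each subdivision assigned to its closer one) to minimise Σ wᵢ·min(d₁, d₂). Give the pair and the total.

Evaluate every pair (each demand assigned to the nearer of the two):
  {α, ε}: total = 1063.3
  {α, β}: total = 1105.2
  {α, δ}: total = 1130.1
  {α, γ}: total = 1183.6
  {γ, ε}: total = 1456.7
  {β, γ}: total = 1609.5
  {γ, δ}: total = 1626.2
  {β, ε}: total = 1836.3
  {δ, ε}: total = 1836.3
  {β, δ}: total = 2109.9
Best pair: {α, ε} with total 1063.3.

{α, ε}, total 1063.3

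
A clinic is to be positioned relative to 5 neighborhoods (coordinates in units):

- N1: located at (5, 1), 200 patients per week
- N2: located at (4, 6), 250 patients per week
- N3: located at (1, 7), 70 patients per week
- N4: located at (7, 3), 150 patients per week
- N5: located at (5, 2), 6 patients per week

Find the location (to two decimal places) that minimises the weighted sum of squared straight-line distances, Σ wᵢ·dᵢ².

The minimiser of Σwᵢ‖p−pᵢ‖² is the weighted centroid p* = (Σwᵢpᵢ)/(Σwᵢ).
Σwᵢ = 676.
Σwᵢxᵢ = 200·5 + 250·4 + 70·1 + 150·7 + 6·5 = 3150.
Σwᵢyᵢ = 200·1 + 250·6 + 70·7 + 150·3 + 6·2 = 2652.
x* = 3150/676 = 4.66, y* = 2652/676 = 3.92.

(4.66, 3.92)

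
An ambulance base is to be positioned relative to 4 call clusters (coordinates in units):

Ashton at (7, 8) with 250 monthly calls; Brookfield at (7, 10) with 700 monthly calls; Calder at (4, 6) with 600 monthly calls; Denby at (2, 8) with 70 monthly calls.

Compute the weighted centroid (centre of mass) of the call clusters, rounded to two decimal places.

The minimiser of Σwᵢ‖p−pᵢ‖² is the weighted centroid p* = (Σwᵢpᵢ)/(Σwᵢ).
Σwᵢ = 1620.
Σwᵢxᵢ = 250·7 + 700·7 + 600·4 + 70·2 = 9190.
Σwᵢyᵢ = 250·8 + 700·10 + 600·6 + 70·8 = 13160.
x* = 9190/1620 = 5.67, y* = 13160/1620 = 8.12.

(5.67, 8.12)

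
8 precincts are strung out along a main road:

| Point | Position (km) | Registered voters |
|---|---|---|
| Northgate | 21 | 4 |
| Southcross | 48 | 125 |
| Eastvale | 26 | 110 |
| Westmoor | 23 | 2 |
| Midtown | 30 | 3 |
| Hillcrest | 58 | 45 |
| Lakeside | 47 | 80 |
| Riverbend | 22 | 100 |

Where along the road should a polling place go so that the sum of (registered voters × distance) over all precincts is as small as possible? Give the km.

For a sum of weighted absolute distances on a line, the optimum is the weighted median (not the mean). Total weight W = 469; half-weight = 234.5.
Sort by position and accumulate weight:
  km 21 (Northgate, w=4) → cum 4
  km 22 (Riverbend, w=100) → cum 104
  km 23 (Westmoor, w=2) → cum 106
  km 26 (Eastvale, w=110) → cum 216
  km 30 (Midtown, w=3) → cum 219
  km 47 (Lakeside, w=80) → cum 299  ≥ 234.5 → median here
  km 48 (Southcross, w=125) → cum 424
  km 58 (Hillcrest, w=45) → cum 469
Optimal location: km 47.

x = 47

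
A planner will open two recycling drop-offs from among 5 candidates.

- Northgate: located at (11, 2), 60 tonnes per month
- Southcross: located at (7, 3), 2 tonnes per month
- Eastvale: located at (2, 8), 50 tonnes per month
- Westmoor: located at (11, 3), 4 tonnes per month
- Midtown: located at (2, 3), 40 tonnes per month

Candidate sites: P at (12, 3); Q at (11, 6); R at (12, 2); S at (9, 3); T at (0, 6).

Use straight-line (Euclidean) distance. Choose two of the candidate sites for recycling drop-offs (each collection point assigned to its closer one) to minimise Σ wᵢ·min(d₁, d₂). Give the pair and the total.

{R, T}, total 361.5

Evaluate every pair (each demand assigned to the nearer of the two):
  {R, T}: total = 361.5
  {P, T}: total = 384.5
  {S, T}: total = 431.8
  {Q, T}: total = 547.6
  {R, S}: total = 779.8
  {P, S}: total = 803.0
  {Q, S}: total = 856.3
  {Q, R}: total = 916.1
  {P, Q}: total = 939.3
  {P, R}: total = 1033.0
Best pair: {R, T} with total 361.5.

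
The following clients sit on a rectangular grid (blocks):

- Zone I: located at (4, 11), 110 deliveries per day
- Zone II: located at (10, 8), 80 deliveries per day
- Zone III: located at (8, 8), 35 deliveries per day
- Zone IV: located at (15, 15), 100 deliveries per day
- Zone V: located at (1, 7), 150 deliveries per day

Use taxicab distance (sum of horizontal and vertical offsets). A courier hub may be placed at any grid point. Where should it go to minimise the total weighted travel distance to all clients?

(4, 8)

Manhattan distance separates: Σwᵢ(|x−xᵢ|+|y−yᵢ|) = Σwᵢ|x−xᵢ| + Σwᵢ|y−yᵢ|, so x and y are optimised independently as 1-D weighted medians.
Total weight W = 475; half = 237.5.
x-coordinate, sorted with cumulative weight:
  x=1 (Zone V, w=150) cum 150
  x=4 (Zone I, w=110) cum 260  ← median
  x=8 (Zone III, w=35) cum 295
  x=10 (Zone II, w=80) cum 375
  x=15 (Zone IV, w=100) cum 475
⇒ x* = 4
y-coordinate, sorted with cumulative weight:
  y=7 (Zone V, w=150) cum 150
  y=8 (Zone II, w=80) cum 230
  y=8 (Zone III, w=35) cum 265  ← median
  y=11 (Zone I, w=110) cum 375
  y=15 (Zone IV, w=100) cum 475
⇒ y* = 8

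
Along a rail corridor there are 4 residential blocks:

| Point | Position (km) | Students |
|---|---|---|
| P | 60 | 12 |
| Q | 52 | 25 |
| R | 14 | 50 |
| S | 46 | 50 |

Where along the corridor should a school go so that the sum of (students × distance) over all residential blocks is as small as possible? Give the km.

x = 46

For a sum of weighted absolute distances on a line, the optimum is the weighted median (not the mean). Total weight W = 137; half-weight = 68.5.
Sort by position and accumulate weight:
  km 14 (R, w=50) → cum 50
  km 46 (S, w=50) → cum 100  ≥ 68.5 → median here
  km 52 (Q, w=25) → cum 125
  km 60 (P, w=12) → cum 137
Optimal location: km 46.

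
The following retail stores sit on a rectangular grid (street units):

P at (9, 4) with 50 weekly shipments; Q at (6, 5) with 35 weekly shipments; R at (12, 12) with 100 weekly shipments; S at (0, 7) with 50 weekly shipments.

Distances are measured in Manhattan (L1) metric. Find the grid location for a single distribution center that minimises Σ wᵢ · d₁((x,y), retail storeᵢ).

Manhattan distance separates: Σwᵢ(|x−xᵢ|+|y−yᵢ|) = Σwᵢ|x−xᵢ| + Σwᵢ|y−yᵢ|, so x and y are optimised independently as 1-D weighted medians.
Total weight W = 235; half = 117.5.
x-coordinate, sorted with cumulative weight:
  x=0 (S, w=50) cum 50
  x=6 (Q, w=35) cum 85
  x=9 (P, w=50) cum 135  ← median
  x=12 (R, w=100) cum 235
⇒ x* = 9
y-coordinate, sorted with cumulative weight:
  y=4 (P, w=50) cum 50
  y=5 (Q, w=35) cum 85
  y=7 (S, w=50) cum 135  ← median
  y=12 (R, w=100) cum 235
⇒ y* = 7

(9, 7)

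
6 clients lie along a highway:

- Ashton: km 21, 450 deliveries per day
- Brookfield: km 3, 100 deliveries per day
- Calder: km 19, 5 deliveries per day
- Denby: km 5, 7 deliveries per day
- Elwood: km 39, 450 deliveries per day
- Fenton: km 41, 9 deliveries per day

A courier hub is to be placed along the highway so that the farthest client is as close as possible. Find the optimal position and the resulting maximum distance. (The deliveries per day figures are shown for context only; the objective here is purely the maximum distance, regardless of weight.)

The 1-center on a line is the midpoint of the two extreme points: leftmost at 3, rightmost at 41.
Optimal location = (3 + 41)/2 = 22; maximum distance = (41 − 3)/2 = 19.

location 22, max distance 19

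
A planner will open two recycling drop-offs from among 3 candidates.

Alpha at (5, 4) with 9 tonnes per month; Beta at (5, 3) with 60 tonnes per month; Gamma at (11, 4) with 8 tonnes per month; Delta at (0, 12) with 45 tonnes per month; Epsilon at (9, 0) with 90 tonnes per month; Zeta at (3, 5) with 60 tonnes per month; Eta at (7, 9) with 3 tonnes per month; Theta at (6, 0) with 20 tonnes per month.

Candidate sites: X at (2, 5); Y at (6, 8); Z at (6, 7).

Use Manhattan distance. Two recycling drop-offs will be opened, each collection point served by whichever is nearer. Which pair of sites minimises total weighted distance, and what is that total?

{X, Z}, total 1914

Evaluate every pair (each demand assigned to the nearer of the two):
  {X, Z}: total = 1914
  {X, Y}: total = 2029
  {Y, Z}: total = 2196
Best pair: {X, Z} with total 1914.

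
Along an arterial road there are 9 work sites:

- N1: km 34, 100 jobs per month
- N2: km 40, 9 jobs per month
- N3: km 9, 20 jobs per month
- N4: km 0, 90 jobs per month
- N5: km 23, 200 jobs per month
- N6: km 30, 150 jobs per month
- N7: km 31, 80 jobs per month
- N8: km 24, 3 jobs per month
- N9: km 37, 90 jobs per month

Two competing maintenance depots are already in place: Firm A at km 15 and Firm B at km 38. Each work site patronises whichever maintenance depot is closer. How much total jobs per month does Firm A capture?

The indifferent point is the midpoint (15+38)/2 = 26.5; work sites left of it (closer to Firm A at 15) go to Firm A, those right go to Firm B.
  N4 at 0 (w=90) → Firm A
  N3 at 9 (w=20) → Firm A
  N5 at 23 (w=200) → Firm A
  N8 at 24 (w=3) → Firm A
  N6 at 30 (w=150) → Firm B
  N7 at 31 (w=80) → Firm B
  N1 at 34 (w=100) → Firm B
  N9 at 37 (w=90) → Firm B
  N2 at 40 (w=9) → Firm B
Firm A captures 313; Firm B captures 429.

313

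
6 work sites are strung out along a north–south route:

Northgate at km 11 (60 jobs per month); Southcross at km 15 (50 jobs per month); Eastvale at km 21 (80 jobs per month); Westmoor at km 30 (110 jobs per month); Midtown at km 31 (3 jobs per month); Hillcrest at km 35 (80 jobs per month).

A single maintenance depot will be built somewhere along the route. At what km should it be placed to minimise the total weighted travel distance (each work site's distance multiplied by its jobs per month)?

x = 30

For a sum of weighted absolute distances on a line, the optimum is the weighted median (not the mean). Total weight W = 383; half-weight = 191.5.
Sort by position and accumulate weight:
  km 11 (Northgate, w=60) → cum 60
  km 15 (Southcross, w=50) → cum 110
  km 21 (Eastvale, w=80) → cum 190
  km 30 (Westmoor, w=110) → cum 300  ≥ 191.5 → median here
  km 31 (Midtown, w=3) → cum 303
  km 35 (Hillcrest, w=80) → cum 383
Optimal location: km 30.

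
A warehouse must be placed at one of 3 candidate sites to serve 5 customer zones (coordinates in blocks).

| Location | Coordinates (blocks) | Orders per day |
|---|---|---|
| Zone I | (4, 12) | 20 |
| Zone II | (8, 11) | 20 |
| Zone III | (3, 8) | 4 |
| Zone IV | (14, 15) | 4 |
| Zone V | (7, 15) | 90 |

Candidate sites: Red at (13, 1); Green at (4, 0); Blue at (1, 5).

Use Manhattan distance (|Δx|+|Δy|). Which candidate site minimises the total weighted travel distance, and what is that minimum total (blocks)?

Total weighted distance at each candidate:
  Red (13, 1): total = 2628
  Green (4, 0): total = 2296
  Blue (1, 5): total = 2012
Minimum is at Blue with total 2012 blocks.

Blue, total 2012 blocks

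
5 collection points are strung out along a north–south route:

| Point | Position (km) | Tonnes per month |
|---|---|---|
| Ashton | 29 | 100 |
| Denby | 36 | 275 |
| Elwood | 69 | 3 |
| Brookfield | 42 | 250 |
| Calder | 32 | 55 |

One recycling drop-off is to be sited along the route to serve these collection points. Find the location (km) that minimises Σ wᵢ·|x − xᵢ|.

x = 36

For a sum of weighted absolute distances on a line, the optimum is the weighted median (not the mean). Total weight W = 683; half-weight = 341.5.
Sort by position and accumulate weight:
  km 29 (Ashton, w=100) → cum 100
  km 32 (Calder, w=55) → cum 155
  km 36 (Denby, w=275) → cum 430  ≥ 341.5 → median here
  km 42 (Brookfield, w=250) → cum 680
  km 69 (Elwood, w=3) → cum 683
Optimal location: km 36.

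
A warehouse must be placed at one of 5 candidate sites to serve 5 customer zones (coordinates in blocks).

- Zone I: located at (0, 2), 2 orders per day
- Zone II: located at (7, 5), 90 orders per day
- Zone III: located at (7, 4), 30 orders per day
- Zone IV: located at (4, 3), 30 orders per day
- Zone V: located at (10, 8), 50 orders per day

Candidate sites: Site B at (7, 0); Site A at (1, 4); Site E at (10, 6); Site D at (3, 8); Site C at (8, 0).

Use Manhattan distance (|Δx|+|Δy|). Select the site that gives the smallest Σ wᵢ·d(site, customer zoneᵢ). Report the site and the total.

Total weighted distance at each candidate:
  Site B (7, 0): total = 1318
  Site A (1, 4): total = 1586
  Site E (10, 6): total = 908
  Site D (3, 8): total = 1418
  Site C (8, 0): total = 1420
Minimum is at Site E with total 908 blocks.

Site E, total 908 blocks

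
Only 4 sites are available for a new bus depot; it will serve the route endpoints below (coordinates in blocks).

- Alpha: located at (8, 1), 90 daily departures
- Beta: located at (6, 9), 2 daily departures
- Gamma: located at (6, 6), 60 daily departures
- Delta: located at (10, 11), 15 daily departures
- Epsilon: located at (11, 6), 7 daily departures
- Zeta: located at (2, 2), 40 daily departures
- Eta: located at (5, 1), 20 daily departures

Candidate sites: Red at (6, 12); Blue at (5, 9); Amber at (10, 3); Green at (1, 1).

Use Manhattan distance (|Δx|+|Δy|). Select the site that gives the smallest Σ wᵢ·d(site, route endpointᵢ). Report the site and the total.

Total weighted distance at each candidate:
  Red (6, 12): total = 2488
  Blue (5, 9): total = 1960
  Amber (10, 3): total = 1448
  Green (1, 1): total = 1806
Minimum is at Amber with total 1448 blocks.

Amber, total 1448 blocks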